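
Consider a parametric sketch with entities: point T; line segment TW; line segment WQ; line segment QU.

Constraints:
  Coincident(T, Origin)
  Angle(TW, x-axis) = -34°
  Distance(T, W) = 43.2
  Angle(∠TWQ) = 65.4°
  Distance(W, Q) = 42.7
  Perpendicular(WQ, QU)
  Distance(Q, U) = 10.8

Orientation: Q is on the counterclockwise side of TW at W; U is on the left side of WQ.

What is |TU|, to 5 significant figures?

37.709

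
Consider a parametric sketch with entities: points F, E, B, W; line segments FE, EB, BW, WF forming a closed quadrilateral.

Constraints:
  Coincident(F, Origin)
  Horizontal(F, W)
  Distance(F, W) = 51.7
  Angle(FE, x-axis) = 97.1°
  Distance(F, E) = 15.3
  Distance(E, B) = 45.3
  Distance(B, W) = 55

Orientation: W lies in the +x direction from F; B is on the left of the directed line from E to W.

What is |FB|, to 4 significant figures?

56.71

Checks: |EB| = 45.30 ✓; |BW| = 55.00 ✓.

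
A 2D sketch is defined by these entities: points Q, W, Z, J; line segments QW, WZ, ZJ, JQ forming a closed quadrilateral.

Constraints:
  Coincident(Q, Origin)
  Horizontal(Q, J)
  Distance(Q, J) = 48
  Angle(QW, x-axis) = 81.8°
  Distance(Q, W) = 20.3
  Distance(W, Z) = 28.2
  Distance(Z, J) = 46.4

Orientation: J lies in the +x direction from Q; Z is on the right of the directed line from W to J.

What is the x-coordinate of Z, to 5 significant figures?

2.3127

Q is at the origin; Q and J share the same y with |QJ| = 48.0 and J in +x, so J = (48.0, 0). QW runs at 81.8° with |QW| = 20.3, so W = (2.8954, 20.092). Z is determined by |WZ| = 28.2 and |ZJ| = 46.4 together: it lies at the intersection of circle(W, 28.2) and circle(J, 46.4). With |WJ| = 49.377, the foot of the radical line on WJ is 10.940 from W and the perpendicular offset is √(28.2² − 10.940²) = 25.991. Taking the right-of-WJ solution: Z = (2.3127, -8.1015).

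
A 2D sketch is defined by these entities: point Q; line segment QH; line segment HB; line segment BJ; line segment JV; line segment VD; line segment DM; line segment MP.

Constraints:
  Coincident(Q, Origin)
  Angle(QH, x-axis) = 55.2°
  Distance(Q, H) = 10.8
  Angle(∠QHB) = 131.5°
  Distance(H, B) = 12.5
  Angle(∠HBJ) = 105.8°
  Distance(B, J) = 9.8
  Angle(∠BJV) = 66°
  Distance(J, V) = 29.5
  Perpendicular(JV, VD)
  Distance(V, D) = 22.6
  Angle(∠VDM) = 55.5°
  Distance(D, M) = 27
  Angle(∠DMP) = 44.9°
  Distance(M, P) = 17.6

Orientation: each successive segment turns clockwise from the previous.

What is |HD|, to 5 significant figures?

20.268

∠BJV = 66.0° gives JV at 178.50° from the x-axis; with |JV| = 29.5, V = (-7.1613, 2.0450). The perpendicularity gives VD at right angles to JV, so VD runs at 88.500°; with |VD| = 22.6, D = (-6.5697, 24.637). Then |HD| = |D − H| = 20.268.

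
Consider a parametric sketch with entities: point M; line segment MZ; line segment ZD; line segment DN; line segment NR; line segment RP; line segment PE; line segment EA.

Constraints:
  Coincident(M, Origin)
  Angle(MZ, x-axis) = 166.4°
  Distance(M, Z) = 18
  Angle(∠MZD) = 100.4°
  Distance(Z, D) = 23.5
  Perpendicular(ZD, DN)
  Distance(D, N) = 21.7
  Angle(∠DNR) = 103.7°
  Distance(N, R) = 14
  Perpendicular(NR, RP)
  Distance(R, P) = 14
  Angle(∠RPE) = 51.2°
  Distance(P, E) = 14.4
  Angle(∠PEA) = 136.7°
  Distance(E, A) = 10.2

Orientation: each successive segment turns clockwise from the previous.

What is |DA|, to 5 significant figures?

27.007

M is at the origin; MZ runs at 166.4° with length 18.0, so Z = (-17.495, 4.2326). ∠MZD = 100.4° gives ZD at 86.800° from the x-axis; with |ZD| = 23.5, D = (-16.183, 27.696). ZD ⟂ DN, so DN runs at -3.2000°; with |DN| = 21.7, N = (5.4827, 26.485). ∠DNR = 103.7° gives NR at -79.500° from the x-axis; with |NR| = 14.0, R = (8.0340, 12.719). NR ⟂ RP, so RP runs at -169.50°; with |RP| = 14.0, P = (-5.7316, 10.168). ∠RPE = 51.2° gives PE at 61.700° from the x-axis; with |PE| = 14.4, E = (1.0953, 22.847). ∠PEA = 136.7° gives EA at 18.400° from the x-axis; with |EA| = 10.2, A = (10.774, 26.066). Then |DA| = |A − D| = 27.007.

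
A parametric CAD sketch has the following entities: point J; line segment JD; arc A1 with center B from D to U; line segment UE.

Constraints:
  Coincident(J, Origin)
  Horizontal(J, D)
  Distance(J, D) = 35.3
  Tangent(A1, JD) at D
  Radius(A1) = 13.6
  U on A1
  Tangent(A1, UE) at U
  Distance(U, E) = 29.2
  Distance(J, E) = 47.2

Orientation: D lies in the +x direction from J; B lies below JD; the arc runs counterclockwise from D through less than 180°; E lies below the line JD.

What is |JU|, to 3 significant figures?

25.4

Checks: |BU| = 13.60 ✓; ∠(BU, UE) = 90.00° ✓; |UE| = 29.20 ✓; |JE| = 47.20 ✓.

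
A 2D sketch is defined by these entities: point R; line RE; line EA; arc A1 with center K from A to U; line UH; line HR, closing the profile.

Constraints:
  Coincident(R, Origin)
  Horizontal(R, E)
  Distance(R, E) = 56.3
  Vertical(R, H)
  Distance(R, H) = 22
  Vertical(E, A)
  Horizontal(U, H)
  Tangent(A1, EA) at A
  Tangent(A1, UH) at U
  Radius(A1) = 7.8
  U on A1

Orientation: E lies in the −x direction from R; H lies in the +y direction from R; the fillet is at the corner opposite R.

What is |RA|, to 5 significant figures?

58.063

R is at the origin; R and E share the same y with |RE| = 56.3 and E on the −x side, so E = (-56.300, 0.0000). R and H share the same x with |RH| = 22.0 and H on the +y side, so H = (0.0000, 22.000). The virtual corner opposite R is at (-56.300, 22.000). The tangent condition forces KA to be normal to EA and tangency of A1 to UH means the radius KU is perpendicular to UH, with radius 7.8, so the center K sits 7.8 in from both sides at K = (-48.500, 14.200). That places the tangent points at A = (-56.300, 14.200) on EA and U = (-48.500, 22.000) on UH. Then |RA| = |A − R| = 58.063.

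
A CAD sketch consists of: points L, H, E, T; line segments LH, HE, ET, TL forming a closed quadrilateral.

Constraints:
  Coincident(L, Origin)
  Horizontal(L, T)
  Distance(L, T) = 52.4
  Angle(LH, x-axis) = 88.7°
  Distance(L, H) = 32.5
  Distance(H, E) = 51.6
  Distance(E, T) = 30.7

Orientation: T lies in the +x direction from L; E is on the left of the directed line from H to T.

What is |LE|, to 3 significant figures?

60.6

Checks: |HE| = 51.60 ✓; |ET| = 30.70 ✓.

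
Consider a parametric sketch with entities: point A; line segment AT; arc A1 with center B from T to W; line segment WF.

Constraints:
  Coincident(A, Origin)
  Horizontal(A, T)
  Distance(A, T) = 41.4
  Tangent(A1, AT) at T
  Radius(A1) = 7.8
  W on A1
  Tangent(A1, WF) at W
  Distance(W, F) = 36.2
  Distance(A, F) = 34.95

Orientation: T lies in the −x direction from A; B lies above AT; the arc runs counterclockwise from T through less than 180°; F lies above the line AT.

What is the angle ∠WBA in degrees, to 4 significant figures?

25.93°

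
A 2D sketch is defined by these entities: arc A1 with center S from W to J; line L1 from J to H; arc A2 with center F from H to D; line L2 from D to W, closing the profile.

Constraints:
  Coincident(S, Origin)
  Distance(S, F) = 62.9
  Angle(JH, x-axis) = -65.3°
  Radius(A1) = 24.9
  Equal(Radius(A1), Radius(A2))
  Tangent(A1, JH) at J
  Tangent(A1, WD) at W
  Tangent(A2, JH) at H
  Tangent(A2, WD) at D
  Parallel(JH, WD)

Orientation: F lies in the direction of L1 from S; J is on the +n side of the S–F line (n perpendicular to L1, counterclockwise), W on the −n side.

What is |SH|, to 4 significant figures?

67.65

The slot axis is L1's direction at -65.3°, so u = (cos -65.3°, sin -65.3°) = (0.4179, -0.9085) and n = (−sin -65.3°, cos -65.3°) = (0.9085, 0.4179). S is at the origin and F lies 62.9 along u from S, so F = 62.9·u = (26.28, -57.15). Tangency of A1 to both parallel lines with radius 24.9 puts J and W at S ± 24.9·n: J = (22.62, 10.40), W = (-22.62, -10.40). Equal radii place H and D the same way about F: H = F + 24.9·n = (48.91, -46.74), D = F − 24.9·n = (3.662, -67.55). Then |SH| = |H − S| = 67.65.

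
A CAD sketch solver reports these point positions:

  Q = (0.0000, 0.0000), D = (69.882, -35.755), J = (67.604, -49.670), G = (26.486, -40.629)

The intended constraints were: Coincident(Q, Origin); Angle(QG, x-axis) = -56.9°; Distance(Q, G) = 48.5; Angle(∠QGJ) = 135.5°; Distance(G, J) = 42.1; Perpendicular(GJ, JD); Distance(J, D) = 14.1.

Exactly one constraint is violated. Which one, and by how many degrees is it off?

Perpendicular(GJ, JD) — off by 3.10°.

Q = (0.00, 0.00) ✓; QG at -56.90° ✓; |QG| = 48.50 ✓; ∠QGJ = 135.5° ✓; |GJ| = 42.10 ✓; ∠(GJ, JD) = 93.10° ✗; |JD| = 14.10 ✓.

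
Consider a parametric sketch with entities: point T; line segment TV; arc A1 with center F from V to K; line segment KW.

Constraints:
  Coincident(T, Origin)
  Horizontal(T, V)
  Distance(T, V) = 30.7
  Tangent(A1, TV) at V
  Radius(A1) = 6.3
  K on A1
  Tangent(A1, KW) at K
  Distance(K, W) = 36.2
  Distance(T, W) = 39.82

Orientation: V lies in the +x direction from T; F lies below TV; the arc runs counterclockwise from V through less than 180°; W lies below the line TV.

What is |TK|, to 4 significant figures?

25.14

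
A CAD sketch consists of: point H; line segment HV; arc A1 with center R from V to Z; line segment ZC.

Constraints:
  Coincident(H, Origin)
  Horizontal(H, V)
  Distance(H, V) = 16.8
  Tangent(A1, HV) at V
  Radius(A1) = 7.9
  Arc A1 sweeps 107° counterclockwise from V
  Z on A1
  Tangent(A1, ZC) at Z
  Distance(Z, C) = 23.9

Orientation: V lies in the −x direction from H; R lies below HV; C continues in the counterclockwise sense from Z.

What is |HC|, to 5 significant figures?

37.349

On A1, V sits at bearing 90° from R; a 107° counterclockwise sweep puts Z at bearing 197°, so Z = R + 7.9·(cos 197°, sin 197°) = (-24.355, -10.210). Tangency of A1 to ZC means the radius RZ is perpendicular to ZC, so ZC runs along (−sin 197°, cos 197°); with |ZC| = 23.9, C = (-17.367, -33.065). Then |HC| = |C − H| = 37.349.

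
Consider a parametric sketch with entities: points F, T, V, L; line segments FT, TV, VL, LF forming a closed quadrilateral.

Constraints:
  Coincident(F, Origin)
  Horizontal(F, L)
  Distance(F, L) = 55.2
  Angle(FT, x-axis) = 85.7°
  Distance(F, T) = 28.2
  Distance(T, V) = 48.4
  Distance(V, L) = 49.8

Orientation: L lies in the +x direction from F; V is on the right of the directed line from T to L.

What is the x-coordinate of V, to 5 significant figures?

9.4696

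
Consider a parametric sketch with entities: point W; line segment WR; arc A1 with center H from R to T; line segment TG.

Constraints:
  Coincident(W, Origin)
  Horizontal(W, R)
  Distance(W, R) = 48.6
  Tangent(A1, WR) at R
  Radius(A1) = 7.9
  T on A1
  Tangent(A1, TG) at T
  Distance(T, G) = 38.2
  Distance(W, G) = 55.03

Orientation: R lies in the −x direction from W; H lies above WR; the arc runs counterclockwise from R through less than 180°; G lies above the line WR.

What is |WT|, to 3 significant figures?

41.3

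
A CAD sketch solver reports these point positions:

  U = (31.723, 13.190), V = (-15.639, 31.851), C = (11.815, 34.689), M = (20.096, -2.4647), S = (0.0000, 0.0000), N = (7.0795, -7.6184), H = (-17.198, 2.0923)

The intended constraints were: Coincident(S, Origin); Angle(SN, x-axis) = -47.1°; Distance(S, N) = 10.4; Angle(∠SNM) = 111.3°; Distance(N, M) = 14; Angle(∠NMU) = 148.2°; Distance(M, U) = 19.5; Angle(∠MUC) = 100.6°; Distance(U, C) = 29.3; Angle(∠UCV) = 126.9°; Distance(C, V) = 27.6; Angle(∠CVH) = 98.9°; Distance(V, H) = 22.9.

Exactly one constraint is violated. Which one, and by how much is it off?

Distance(V, H) = 22.9 — off by 6.90.

S = (0.00, 0.00) ✓; SN at -47.10° ✓; |SN| = 10.40 ✓; ∠SNM = 111.3° ✓; |NM| = 14.00 ✓; ∠NMU = 148.2° ✓; |MU| = 19.50 ✓; ∠MUC = 100.6° ✓; |UC| = 29.30 ✓; ∠UCV = 126.9° ✓; |CV| = 27.60 ✓; ∠CVH = 98.90° ✓; |VH| = 29.80 ✗.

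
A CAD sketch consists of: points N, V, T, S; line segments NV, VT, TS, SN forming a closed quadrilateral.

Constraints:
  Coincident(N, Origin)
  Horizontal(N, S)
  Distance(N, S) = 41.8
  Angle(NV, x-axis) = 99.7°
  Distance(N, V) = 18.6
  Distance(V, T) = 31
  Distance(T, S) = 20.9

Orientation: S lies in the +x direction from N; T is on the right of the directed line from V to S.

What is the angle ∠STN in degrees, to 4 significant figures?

173.4°

Checks: |VT| = 31.00 ✓; |TS| = 20.90 ✓.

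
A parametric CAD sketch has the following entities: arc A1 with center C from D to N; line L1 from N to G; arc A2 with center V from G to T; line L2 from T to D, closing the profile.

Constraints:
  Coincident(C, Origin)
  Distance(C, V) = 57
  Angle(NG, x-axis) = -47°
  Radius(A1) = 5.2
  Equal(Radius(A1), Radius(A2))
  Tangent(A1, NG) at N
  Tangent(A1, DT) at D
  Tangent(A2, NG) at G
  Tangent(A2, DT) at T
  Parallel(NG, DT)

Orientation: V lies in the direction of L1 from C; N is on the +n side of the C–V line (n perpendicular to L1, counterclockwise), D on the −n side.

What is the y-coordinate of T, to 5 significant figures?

-45.234

Tangency of A1 to both parallel lines with radius 5.2 puts N and D at C ± 5.2·n: N = (3.8030, 3.5464), D = (-3.8030, -3.5464). Equal radii place G and T the same way about V: G = V + 5.2·n = (42.677, -38.141), T = V − 5.2·n = (35.071, -45.234). So T.y = -45.234.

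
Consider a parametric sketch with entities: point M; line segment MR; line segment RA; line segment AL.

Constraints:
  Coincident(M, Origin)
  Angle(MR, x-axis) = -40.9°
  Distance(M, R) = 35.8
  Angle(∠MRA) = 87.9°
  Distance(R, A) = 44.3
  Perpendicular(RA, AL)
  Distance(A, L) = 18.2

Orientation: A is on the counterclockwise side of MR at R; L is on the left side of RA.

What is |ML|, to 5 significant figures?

46.442

M is at the origin; MR runs at -40.9° with length 35.8, so R = 35.8·(cos -40.9°, sin -40.9°) = (27.060, -23.440). ∠MRA = 87.9°, so RA runs at -40.9° + (180° − 87.9°) = 51.200° from the x-axis; with |RA| = 44.3, A = R + 44.3·(cos 51.200°, sin 51.200°) = (54.818, 11.085). RA is perpendicular to AL; with |AL| = 18.2 on the left of RA, L = A + 18.2·(-0.77934, 0.62660) = (40.634, 22.489). Then |ML| = |L − M| = 46.442.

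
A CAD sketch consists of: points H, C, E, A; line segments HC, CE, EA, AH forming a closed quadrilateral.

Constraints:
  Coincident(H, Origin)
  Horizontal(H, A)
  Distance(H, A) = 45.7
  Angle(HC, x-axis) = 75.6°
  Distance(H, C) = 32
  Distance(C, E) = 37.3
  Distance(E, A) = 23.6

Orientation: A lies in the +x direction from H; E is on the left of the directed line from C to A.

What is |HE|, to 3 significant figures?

50.4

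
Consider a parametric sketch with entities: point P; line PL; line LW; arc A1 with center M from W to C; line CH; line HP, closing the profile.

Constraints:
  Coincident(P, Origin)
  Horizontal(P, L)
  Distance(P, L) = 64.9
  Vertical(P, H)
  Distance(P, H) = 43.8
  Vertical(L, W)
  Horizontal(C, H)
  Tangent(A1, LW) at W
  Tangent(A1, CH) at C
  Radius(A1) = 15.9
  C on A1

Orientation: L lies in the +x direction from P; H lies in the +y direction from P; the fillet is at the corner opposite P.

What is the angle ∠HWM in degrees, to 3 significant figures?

13.8°

P is at the origin; PL is horizontal with |PL| = 64.9 and L on the +x side, so L = (64.9, 0.00). P and H share the same x with |PH| = 43.8 and H on the +y side, so H = (0.00, 43.8). The virtual corner opposite P is at (64.9, 43.8). Since A1 is tangent to LW there, MW ⟂ LW and A1 meets CH tangentially, so MC is at right angles to CH, with radius 15.9, so the center M sits 15.9 in from both sides at M = (49.0, 27.9). That places the tangent points at W = (64.9, 27.9) on LW and C = (49.0, 43.8) on CH. Then cos ∠HWM = WH·WM / (|WH||WM|), giving 13.8°.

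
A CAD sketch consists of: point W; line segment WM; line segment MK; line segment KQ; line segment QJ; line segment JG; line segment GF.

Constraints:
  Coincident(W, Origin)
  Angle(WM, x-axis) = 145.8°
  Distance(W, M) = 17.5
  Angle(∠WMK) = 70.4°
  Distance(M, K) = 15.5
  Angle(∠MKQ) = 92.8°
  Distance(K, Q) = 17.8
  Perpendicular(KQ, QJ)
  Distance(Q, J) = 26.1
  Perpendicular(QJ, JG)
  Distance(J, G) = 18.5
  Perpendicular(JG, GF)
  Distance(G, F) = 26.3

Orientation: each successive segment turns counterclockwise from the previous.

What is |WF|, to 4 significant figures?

19.79

QJ ⟂ JG, so JG runs at 162.6°; with |JG| = 18.5, G = (-11.24, 19.95). JG is perpendicular to GF, so GF runs at -107.4°; with |GF| = 26.3, F = (-19.11, -5.145). Then |WF| = |F − W| = 19.79.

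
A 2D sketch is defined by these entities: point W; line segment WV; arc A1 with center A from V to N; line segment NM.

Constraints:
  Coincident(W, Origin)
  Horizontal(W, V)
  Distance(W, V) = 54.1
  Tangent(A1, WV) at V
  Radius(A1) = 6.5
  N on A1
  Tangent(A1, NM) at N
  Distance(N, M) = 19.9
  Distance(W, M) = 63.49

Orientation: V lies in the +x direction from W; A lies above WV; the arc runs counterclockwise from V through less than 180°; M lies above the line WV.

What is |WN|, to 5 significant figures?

60.985

Checks: |AN| = 6.500 ✓; ∠(AN, NM) = 90.00° ✓; |NM| = 19.90 ✓; |WM| = 63.49 ✓.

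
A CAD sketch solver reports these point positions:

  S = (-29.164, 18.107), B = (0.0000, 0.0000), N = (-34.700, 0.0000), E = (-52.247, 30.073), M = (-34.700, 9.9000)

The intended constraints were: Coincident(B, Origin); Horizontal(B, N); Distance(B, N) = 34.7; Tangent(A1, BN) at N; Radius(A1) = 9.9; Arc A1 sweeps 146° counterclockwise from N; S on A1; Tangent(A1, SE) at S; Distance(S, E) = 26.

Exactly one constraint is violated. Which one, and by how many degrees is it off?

Tangent(A1, SE) at S — off by 6.60°.

B = (0.00, 0.00) ✓; B.y = 0.00, N.y = 0.00 ✓; |BN| = 34.70 ✓; ∠(MN, NB) = 90.00° ✓; |MN| = 9.900 ✓; bearing(M→S) − bearing(M→N) = 146.0° ✓; |MS| = 9.900 ✓; ∠(MS, SE) = 83.40° ✗; |SE| = 26.00 ✓.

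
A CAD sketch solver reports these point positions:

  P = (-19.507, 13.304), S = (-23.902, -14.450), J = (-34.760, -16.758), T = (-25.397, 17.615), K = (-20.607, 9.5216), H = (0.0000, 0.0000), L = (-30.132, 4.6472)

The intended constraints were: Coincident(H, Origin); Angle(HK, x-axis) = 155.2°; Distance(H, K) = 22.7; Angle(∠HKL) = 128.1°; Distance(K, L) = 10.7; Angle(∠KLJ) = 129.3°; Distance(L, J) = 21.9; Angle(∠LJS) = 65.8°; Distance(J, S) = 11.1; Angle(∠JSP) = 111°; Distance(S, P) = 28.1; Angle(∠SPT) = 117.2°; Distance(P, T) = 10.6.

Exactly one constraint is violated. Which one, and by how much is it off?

Distance(P, T) = 10.6 — off by 3.30.

H = (0.00, 0.00) ✓; HK at 155.2° ✓; |HK| = 22.70 ✓; ∠HKL = 128.1° ✓; |KL| = 10.70 ✓; ∠KLJ = 129.3° ✓; |LJ| = 21.90 ✓; ∠LJS = 65.80° ✓; |JS| = 11.10 ✓; ∠JSP = 111.0° ✓; |SP| = 28.10 ✓; ∠SPT = 117.2° ✓; |PT| = 7.299 ✗.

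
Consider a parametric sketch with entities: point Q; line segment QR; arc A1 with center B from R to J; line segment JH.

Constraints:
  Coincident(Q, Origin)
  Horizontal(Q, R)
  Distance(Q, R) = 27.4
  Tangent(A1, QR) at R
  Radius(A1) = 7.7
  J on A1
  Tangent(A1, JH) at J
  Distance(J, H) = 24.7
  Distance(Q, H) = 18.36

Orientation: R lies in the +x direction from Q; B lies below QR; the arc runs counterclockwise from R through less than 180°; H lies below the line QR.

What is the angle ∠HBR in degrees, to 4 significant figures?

113.4°

Checks: Q.y = 0.00, R.y = 0.00 ✓; |BJ| = 7.700 ✓; ∠(BJ, JH) = 90.00° ✓; |JH| = 24.70 ✓; |QH| = 18.36 ✓.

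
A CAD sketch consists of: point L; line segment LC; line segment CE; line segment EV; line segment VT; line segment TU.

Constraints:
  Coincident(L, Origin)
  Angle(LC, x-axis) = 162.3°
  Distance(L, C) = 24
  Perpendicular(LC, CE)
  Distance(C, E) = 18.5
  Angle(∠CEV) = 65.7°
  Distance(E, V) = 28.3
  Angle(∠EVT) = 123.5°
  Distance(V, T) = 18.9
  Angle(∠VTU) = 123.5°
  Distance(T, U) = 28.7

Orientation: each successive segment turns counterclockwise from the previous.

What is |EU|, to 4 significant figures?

50.36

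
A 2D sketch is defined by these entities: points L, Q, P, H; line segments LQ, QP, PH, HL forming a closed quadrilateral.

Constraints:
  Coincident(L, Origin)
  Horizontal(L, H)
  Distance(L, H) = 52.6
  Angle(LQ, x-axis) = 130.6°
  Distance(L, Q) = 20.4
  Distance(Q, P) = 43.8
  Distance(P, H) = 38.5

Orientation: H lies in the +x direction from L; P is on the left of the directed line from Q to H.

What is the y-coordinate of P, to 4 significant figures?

29.73

L is at the origin; L and H share the same y with |LH| = 52.6 and H in +x, so H = (52.6, 0). LQ runs at 130.6° with |LQ| = 20.4, so Q = (-13.28, 15.49). P is determined by |QP| = 43.8 and |PH| = 38.5 together: it lies at the intersection of circle(Q, 43.8) and circle(H, 38.5). With |QH| = 67.67, the foot of the radical line on QH is 37.06 from Q and the perpendicular offset is √(43.8² − 37.06²) = 23.35. Taking the left-of-QH solution: P = (28.14, 29.73).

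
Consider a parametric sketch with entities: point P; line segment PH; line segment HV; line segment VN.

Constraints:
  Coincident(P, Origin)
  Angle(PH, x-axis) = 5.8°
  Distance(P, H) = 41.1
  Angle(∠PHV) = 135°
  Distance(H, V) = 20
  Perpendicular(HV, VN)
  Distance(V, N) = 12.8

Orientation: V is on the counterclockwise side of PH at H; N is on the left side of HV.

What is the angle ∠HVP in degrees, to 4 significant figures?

30.64°

P is at the origin; PH runs at 5.8° with length 41.1, so H = 41.1·(cos 5.8°, sin 5.8°) = (40.89, 4.153). ∠PHV = 135.0°, so HV runs at 5.8° + (180° − 135.0°) = 50.80° from the x-axis; with |HV| = 20.0, V = H + 20.0·(cos 50.80°, sin 50.80°) = (53.53, 19.65). Then cos ∠HVP = VH·VP / (|VH||VP|), giving 30.64°.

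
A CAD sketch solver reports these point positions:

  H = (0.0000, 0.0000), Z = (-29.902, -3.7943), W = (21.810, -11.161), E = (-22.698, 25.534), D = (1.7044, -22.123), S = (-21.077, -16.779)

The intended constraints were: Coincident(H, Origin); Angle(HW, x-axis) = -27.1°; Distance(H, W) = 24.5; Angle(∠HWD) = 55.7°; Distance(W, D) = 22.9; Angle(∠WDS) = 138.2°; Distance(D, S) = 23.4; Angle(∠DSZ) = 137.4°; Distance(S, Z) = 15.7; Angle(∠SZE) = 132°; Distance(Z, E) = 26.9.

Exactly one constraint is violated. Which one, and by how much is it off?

Distance(Z, E) = 26.9 — off by 3.30.

H = (0.00, 0.00) ✓; HW at -27.10° ✓; |HW| = 24.50 ✓; ∠HWD = 55.70° ✓; |WD| = 22.90 ✓; ∠WDS = 138.2° ✓; |DS| = 23.40 ✓; ∠DSZ = 137.4° ✓; |SZ| = 15.70 ✓; ∠SZE = 132.0° ✓; |ZE| = 30.20 ✗.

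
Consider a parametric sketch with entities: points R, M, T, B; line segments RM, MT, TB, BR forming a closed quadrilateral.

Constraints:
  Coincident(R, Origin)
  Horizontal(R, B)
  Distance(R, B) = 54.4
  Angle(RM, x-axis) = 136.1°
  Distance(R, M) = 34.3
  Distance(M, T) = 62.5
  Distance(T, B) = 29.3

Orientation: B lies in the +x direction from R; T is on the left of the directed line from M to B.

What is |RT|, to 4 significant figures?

44.83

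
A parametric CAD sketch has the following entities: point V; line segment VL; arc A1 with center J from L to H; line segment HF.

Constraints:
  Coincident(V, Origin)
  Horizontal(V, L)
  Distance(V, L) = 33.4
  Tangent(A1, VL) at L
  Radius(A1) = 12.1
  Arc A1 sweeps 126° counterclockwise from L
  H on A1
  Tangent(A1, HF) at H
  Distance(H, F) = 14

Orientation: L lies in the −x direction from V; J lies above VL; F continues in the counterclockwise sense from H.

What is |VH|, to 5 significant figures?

30.440

V is at the origin; V and L share the same y with |VL| = 33.4 and L on the −x side, so L = (-33.400, 0.0000). Since A1 is tangent to VL there, JL ⟂ VL, so J = L + (0, 12.1) = (-33.400, 12.100). On A1, L sits at bearing -90° from J; a 126° counterclockwise sweep puts H at bearing 36°, so H = J + 12.1·(cos 36°, sin 36°) = (-23.611, 19.212). Then |VH| = |H − V| = 30.440.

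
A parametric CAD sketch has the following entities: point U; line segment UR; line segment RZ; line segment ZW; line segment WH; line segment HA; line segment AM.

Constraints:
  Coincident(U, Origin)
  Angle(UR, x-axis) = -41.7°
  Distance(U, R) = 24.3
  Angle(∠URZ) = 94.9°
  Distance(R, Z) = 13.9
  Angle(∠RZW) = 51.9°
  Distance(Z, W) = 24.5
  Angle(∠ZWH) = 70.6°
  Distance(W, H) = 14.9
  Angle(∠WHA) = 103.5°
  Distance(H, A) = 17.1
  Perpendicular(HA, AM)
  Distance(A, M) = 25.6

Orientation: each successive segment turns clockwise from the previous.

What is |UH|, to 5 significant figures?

18.901

U is at the origin; UR runs at -41.7° with length 24.3, so R = (18.143, -16.165). ∠URZ = 94.9° gives RZ at -126.80° from the x-axis; with |RZ| = 13.9, Z = (9.8169, -27.295). ∠RZW = 51.9° gives ZW at 105.10° from the x-axis; with |ZW| = 24.5, W = (3.4345, -3.6412). ∠ZWH = 70.6° gives WH at -4.3000° from the x-axis; with |WH| = 14.9, H = (18.293, -4.7584). Then |UH| = |H − U| = 18.901.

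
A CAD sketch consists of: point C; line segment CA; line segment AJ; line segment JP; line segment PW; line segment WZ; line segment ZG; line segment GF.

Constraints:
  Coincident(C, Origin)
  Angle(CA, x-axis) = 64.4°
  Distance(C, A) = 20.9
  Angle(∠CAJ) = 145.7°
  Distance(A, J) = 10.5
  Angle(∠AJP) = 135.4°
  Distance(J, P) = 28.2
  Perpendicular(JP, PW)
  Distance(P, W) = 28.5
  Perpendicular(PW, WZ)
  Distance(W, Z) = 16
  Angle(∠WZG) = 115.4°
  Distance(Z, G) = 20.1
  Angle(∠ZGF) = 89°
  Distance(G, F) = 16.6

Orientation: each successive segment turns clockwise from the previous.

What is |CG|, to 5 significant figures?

23.129

C is at the origin; CA runs at 64.4° with length 20.9, so A = (9.0306, 18.848). ∠CAJ = 145.7° gives AJ at 30.100° from the x-axis; with |AJ| = 10.5, J = (18.115, 24.114). ∠AJP = 135.4° gives JP at -14.500° from the x-axis; with |JP| = 28.2, P = (45.416, 17.053). JP is perpendicular to PW, so PW runs at -104.50°; with |PW| = 28.5, W = (38.281, -10.539). The perpendicularity gives WZ at right angles to PW, so WZ runs at 165.50°; with |WZ| = 16.0, Z = (22.790, -6.5327). ∠WZG = 115.4° gives ZG at 100.90° from the x-axis; with |ZG| = 20.1, G = (18.989, 13.205). Then |CG| = |G − C| = 23.129.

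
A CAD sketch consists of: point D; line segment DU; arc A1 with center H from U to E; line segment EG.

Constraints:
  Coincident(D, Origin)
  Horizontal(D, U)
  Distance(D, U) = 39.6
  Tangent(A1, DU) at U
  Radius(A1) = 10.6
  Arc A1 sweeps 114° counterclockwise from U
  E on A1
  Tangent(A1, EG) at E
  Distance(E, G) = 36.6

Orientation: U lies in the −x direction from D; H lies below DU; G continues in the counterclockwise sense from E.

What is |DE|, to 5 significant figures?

51.490

A1 meets DU tangentially, so HU is at right angles to DU, so H = U + (0, -10.6) = (-39.600, -10.600). On A1, U sits at bearing 90° from H; a 114° counterclockwise sweep puts E at bearing 204°, so E = H + 10.6·(cos 204°, sin 204°) = (-49.284, -14.911). Then |DE| = |E − D| = 51.490.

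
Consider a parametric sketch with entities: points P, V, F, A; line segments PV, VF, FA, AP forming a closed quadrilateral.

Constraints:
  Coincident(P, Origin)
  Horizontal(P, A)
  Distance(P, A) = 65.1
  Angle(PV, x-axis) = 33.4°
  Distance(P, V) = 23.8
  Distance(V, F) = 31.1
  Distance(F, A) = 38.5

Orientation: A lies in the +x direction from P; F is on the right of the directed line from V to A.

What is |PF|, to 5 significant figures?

34.280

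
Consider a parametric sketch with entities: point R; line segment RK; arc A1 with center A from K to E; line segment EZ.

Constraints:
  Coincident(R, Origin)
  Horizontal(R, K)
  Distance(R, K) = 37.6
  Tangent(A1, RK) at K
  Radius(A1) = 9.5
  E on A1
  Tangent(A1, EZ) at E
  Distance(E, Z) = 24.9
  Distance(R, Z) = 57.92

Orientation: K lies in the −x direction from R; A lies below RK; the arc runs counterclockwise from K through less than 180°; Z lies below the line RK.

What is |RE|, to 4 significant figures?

48.10

Checks: |AE| = 9.500 ✓; ∠(AE, EZ) = 90.00° ✓; |EZ| = 24.90 ✓; |RZ| = 57.92 ✓.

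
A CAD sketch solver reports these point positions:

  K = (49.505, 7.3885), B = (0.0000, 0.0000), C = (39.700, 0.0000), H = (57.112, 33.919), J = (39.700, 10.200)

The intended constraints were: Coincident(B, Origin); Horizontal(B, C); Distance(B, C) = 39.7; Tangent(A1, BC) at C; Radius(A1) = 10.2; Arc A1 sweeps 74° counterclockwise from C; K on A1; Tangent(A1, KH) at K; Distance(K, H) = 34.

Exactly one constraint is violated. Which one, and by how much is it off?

Distance(K, H) = 34 — off by 6.40.

B = (0.00, 0.00) ✓; B.y = 0.00, C.y = 0.00 ✓; |BC| = 39.70 ✓; ∠(JC, CB) = 90.00° ✓; |JC| = 10.20 ✓; bearing(J→K) − bearing(J→C) = 74.00° ✓; |JK| = 10.20 ✓; ∠(JK, KH) = 90.00° ✓; |KH| = 27.60 ✗.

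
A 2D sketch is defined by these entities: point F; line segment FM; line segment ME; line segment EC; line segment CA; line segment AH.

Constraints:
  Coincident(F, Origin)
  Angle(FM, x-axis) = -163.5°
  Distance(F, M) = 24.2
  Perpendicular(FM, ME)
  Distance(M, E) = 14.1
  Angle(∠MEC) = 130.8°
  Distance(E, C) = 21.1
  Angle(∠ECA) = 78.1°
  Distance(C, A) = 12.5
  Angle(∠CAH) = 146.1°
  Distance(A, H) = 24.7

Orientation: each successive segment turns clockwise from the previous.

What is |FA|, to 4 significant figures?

17.08

∠MEC = 130.8° gives EC at 57.30° from the x-axis; with |EC| = 21.1, C = (-15.81, 24.40). ∠ECA = 78.1° gives CA at -44.60° from the x-axis; with |CA| = 12.5, A = (-6.909, 15.63). Then |FA| = |A − F| = 17.08.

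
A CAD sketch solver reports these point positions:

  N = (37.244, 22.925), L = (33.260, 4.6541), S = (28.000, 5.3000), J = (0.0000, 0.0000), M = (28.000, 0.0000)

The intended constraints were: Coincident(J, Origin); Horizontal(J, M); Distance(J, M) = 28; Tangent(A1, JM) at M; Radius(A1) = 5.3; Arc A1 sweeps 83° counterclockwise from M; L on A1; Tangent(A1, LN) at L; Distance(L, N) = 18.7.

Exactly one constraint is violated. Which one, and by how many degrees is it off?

Tangent(A1, LN) at L — off by 5.30°.

J = (0.00, 0.00) ✓; J.y = 0.00, M.y = 0.00 ✓; |JM| = 28.00 ✓; ∠(SM, MJ) = 90.00° ✓; |SM| = 5.300 ✓; bearing(S→L) − bearing(S→M) = 83.00° ✓; |SL| = 5.300 ✓; ∠(SL, LN) = 95.30° ✗; |LN| = 18.70 ✓.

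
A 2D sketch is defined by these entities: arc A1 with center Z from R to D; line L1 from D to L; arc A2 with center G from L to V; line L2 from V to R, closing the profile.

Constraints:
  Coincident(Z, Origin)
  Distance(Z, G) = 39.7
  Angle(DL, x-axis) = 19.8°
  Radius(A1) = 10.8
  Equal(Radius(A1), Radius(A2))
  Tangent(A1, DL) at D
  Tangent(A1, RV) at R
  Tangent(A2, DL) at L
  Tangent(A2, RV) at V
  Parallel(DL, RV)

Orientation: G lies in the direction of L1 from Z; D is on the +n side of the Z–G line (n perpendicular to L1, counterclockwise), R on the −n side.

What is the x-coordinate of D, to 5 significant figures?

-3.6584

The slot axis is L1's direction at 19.8°, so u = (cos 19.8°, sin 19.8°) = (0.94088, 0.33874) and n = (−sin 19.8°, cos 19.8°) = (-0.33874, 0.94088). Z is at the origin and G lies 39.7 along u from Z, so G = 39.7·u = (37.353, 13.448). Tangency of A1 to both parallel lines with radius 10.8 puts D and R at Z ± 10.8·n: D = (-3.6584, 10.162), R = (3.6584, -10.162). So D.x = -3.6584.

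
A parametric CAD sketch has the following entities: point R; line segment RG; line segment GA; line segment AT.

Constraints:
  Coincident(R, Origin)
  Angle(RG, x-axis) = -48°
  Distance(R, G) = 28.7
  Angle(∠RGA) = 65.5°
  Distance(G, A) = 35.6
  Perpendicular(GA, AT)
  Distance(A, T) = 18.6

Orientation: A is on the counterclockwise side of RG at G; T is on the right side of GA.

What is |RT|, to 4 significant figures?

50.61

R is at the origin; RG runs at -48.0° with length 28.7, so G = 28.7·(cos -48.0°, sin -48.0°) = (19.20, -21.33). ∠RGA = 65.5°, so GA runs at -48.0° + (180° − 65.5°) = 66.50° from the x-axis; with |GA| = 35.6, A = G + 35.6·(cos 66.50°, sin 66.50°) = (33.40, 11.32). GA ⟂ AT; with |AT| = 18.6 on the right of GA, T = A + 18.6·(0.9171, -0.3987) = (50.46, 3.902). Then |RT| = |T − R| = 50.61.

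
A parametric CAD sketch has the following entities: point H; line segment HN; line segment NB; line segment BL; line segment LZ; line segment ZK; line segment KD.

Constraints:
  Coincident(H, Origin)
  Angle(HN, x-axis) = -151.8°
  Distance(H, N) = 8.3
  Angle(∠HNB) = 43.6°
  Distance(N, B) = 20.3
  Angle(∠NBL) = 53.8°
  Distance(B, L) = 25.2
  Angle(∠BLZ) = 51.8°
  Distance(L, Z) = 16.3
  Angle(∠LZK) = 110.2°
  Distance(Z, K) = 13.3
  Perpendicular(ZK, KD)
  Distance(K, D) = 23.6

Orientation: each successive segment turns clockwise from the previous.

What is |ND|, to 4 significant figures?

30.21

∠LZK = 110.2° gives ZK at 107.6° from the x-axis; with |ZK| = 13.3, K = (-6.610, 8.289). ZK is perpendicular to KD, so KD runs at 17.60°; with |KD| = 23.6, D = (15.89, 15.42). Then |ND| = |D − N| = 30.21.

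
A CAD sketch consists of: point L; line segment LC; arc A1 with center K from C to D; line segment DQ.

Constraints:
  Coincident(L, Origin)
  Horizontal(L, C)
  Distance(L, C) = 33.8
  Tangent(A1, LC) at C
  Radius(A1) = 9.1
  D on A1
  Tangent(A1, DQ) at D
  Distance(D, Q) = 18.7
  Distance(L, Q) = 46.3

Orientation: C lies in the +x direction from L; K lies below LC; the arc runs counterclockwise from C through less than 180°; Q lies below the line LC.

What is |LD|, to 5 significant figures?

29.345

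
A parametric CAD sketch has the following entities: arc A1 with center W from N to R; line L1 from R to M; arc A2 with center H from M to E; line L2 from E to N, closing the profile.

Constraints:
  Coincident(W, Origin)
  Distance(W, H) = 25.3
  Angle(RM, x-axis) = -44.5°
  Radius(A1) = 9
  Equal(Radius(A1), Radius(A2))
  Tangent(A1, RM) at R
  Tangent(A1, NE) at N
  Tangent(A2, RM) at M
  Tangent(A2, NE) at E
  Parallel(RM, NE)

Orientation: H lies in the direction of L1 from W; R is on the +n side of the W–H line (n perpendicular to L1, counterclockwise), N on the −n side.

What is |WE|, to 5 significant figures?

26.853

Tangency of A1 to both parallel lines with radius 9.0 puts R and N at W ± 9.0·n: R = (6.3082, 6.4193), N = (-6.3082, -6.4193). Equal radii place M and E the same way about H: M = H + 9.0·n = (24.353, -11.314), E = H − 9.0·n = (11.737, -24.152). Then |WE| = |E − W| = 26.853.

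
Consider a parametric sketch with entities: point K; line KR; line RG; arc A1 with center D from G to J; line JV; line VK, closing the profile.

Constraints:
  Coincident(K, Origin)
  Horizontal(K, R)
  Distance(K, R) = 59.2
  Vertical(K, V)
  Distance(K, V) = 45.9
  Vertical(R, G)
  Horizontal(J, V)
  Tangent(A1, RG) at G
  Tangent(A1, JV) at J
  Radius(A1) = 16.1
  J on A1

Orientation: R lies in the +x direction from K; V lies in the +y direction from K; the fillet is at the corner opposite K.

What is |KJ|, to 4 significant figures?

62.96

K is at the origin; K and R share the same y with |KR| = 59.2 and R on the +x side, so R = (59.20, 0.000). KV is vertical with |KV| = 45.9 and V on the +y side, so V = (0.000, 45.90). The virtual corner opposite K is at (59.20, 45.90). Tangency of A1 to RG means the radius DG is perpendicular to RG and tangency of A1 to JV means the radius DJ is perpendicular to JV, with radius 16.1, so the center D sits 16.1 in from both sides at D = (43.10, 29.80). That places the tangent points at G = (59.20, 29.80) on RG and J = (43.10, 45.90) on JV. Then |KJ| = |J − K| = 62.96.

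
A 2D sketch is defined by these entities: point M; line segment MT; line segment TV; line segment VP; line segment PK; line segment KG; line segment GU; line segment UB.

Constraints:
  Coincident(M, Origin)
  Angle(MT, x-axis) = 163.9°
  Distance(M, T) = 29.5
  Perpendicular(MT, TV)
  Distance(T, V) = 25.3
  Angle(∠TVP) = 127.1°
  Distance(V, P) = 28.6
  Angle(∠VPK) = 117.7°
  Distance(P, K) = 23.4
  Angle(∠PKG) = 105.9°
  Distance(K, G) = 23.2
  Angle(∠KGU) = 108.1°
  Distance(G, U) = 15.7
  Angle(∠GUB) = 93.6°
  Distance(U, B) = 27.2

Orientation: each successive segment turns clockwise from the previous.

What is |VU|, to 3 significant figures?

30.6

∠PKG = 105.9° gives KG at -115° from the x-axis; with |KG| = 23.2, G = (13.0, 6.34). ∠KGU = 108.1° gives GU at 173° from the x-axis; with |GU| = 15.7, U = (-2.57, 8.33). Then |VU| = |U − V| = 30.6.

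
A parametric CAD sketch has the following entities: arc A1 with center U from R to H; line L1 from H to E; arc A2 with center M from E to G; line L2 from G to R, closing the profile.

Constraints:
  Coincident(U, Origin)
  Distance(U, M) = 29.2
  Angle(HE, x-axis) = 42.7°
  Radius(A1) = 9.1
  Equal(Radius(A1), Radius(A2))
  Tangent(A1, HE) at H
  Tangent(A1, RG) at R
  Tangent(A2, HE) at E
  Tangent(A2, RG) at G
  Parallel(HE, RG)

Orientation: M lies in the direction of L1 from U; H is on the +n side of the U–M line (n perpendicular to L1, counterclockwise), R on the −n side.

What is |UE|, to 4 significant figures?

30.59

The slot axis is L1's direction at 42.7°, so u = (cos 42.7°, sin 42.7°) = (0.7349, 0.6782) and n = (−sin 42.7°, cos 42.7°) = (-0.6782, 0.7349). U is at the origin and M lies 29.2 along u from U, so M = 29.2·u = (21.46, 19.80). Tangency of A1 to both parallel lines with radius 9.1 puts H and R at U ± 9.1·n: H = (-6.171, 6.688), R = (6.171, -6.688). Equal radii place E and G the same way about M: E = M + 9.1·n = (15.29, 26.49), G = M − 9.1·n = (27.63, 13.11). Then |UE| = |E − U| = 30.59.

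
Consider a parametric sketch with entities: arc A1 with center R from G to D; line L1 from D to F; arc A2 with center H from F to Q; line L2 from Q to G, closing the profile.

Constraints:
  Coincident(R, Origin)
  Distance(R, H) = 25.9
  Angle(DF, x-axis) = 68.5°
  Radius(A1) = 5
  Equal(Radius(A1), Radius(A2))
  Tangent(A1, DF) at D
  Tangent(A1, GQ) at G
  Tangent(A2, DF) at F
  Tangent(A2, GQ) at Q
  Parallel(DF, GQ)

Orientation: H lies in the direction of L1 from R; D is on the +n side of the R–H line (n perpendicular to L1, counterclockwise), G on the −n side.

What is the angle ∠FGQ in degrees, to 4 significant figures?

21.11°

Tangency of A1 to both parallel lines with radius 5.0 puts D and G at R ± 5.0·n: D = (-4.652, 1.833), G = (4.652, -1.833). Equal radii place F and Q the same way about H: F = H + 5.0·n = (4.840, 25.93), Q = H − 5.0·n = (14.14, 22.27). Then cos ∠FGQ = GF·GQ / (|GF||GQ|), giving 21.11°.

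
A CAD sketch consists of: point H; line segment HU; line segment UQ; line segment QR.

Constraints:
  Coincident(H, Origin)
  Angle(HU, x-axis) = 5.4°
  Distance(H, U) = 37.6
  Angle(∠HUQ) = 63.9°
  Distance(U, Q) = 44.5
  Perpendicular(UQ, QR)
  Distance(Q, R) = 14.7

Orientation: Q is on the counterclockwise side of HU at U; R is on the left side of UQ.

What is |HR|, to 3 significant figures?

33.8

H is at the origin; HU runs at 5.4° with length 37.6, so U = 37.6·(cos 5.4°, sin 5.4°) = (37.4, 3.54). ∠HUQ = 63.9°, so UQ runs at 5.4° + (180° − 63.9°) = 122° from the x-axis; with |UQ| = 44.5, Q = U + 44.5·(cos 122°, sin 122°) = (14.2, 41.5). The perpendicularity gives QR at right angles to UQ; with |QR| = 14.7 on the left of UQ, R = Q + 14.7·(-0.853, -0.522) = (1.65, 33.8). Then |HR| = |R − H| = 33.8.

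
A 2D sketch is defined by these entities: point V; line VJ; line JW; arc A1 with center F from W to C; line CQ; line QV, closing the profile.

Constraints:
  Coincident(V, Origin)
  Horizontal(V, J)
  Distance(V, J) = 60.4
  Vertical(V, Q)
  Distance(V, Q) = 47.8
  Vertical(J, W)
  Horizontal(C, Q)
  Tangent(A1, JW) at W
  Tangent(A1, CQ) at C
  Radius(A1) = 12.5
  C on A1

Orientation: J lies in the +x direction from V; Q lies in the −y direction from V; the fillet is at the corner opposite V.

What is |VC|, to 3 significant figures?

67.7

V is at the origin; VJ is horizontal with |VJ| = 60.4 and J on the +x side, so J = (60.4, 0.00). V and Q share the same x with |VQ| = 47.8 and Q on the −y side, so Q = (0.00, -47.8). The virtual corner opposite V is at (60.4, -47.8). The tangent condition forces FW to be normal to JW and A1 meets CQ tangentially, so FC is at right angles to CQ, with radius 12.5, so the center F sits 12.5 in from both sides at F = (47.9, -35.3). That places the tangent points at W = (60.4, -35.3) on JW and C = (47.9, -47.8) on CQ. Then |VC| = |C − V| = 67.7.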